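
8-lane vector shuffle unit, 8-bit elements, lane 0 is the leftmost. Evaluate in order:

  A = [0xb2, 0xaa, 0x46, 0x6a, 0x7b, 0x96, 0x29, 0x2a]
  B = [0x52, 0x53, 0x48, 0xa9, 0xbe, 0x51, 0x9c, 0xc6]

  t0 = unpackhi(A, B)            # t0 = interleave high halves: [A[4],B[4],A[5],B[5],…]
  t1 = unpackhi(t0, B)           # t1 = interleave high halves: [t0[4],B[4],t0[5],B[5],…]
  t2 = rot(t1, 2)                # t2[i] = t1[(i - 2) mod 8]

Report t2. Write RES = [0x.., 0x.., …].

RES = [0xc6, 0xc6, 0x29, 0xbe, 0x9c, 0x51, 0x2a, 0x9c]

t0 = [0x7b, 0xbe, 0x96, 0x51, 0x29, 0x9c, 0x2a, 0xc6]
t1 = [0x29, 0xbe, 0x9c, 0x51, 0x2a, 0x9c, 0xc6, 0xc6]
t2 = [0xc6, 0xc6, 0x29, 0xbe, 0x9c, 0x51, 0x2a, 0x9c]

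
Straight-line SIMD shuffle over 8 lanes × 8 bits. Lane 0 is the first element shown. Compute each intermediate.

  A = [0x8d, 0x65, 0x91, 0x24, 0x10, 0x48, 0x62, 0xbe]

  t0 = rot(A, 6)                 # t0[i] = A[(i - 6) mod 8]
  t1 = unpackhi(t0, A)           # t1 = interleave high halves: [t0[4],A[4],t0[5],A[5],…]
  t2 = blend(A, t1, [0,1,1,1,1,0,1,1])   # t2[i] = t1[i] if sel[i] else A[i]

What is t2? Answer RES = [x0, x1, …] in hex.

→ t0 |91|24|10|48|62|be|8d|65|
→ t1 |62|10|be|48|8d|62|65|be|
→ t2 |8d|10|be|48|8d|48|65|be|

RES = [0x8d, 0x10, 0xbe, 0x48, 0x8d, 0x48, 0x65, 0xbe]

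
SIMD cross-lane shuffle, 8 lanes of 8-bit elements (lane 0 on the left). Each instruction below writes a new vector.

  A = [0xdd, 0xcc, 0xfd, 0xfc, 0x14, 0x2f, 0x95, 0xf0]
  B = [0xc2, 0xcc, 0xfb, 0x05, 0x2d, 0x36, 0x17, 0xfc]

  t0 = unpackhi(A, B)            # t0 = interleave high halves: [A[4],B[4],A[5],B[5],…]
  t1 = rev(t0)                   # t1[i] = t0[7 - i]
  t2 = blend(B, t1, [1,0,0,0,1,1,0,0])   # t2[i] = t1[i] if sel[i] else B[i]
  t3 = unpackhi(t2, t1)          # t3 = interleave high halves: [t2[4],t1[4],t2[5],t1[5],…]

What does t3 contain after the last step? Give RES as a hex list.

  t0: 14 2d 2f 36 95 17 f0 fc
  t1: fc f0 17 95 36 2f 2d 14
  t2: fc cc fb 05 36 2f 17 fc
  t3: 36 36 2f 2f 17 2d fc 14

RES = [ 0x36  0x36  0x2f  0x2f  0x17  0x2d  0xfc  0x14 ]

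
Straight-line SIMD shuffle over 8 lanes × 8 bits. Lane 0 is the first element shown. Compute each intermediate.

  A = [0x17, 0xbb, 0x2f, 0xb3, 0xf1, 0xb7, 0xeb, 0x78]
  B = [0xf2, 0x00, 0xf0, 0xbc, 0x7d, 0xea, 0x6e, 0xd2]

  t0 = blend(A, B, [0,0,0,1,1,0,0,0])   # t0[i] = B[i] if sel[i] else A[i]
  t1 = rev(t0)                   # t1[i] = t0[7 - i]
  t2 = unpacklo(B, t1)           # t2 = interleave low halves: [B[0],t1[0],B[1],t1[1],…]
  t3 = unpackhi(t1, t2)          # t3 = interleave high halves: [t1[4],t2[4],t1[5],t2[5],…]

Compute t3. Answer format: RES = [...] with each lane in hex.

RES = [0xbc, 0xf0, 0x2f, 0xb7, 0xbb, 0xbc, 0x17, 0x7d]

t0 = [0x17, 0xbb, 0x2f, 0xbc, 0x7d, 0xb7, 0xeb, 0x78]
t1 = [0x78, 0xeb, 0xb7, 0x7d, 0xbc, 0x2f, 0xbb, 0x17]
t2 = [0xf2, 0x78, 0x00, 0xeb, 0xf0, 0xb7, 0xbc, 0x7d]
t3 = [0xbc, 0xf0, 0x2f, 0xb7, 0xbb, 0xbc, 0x17, 0x7d]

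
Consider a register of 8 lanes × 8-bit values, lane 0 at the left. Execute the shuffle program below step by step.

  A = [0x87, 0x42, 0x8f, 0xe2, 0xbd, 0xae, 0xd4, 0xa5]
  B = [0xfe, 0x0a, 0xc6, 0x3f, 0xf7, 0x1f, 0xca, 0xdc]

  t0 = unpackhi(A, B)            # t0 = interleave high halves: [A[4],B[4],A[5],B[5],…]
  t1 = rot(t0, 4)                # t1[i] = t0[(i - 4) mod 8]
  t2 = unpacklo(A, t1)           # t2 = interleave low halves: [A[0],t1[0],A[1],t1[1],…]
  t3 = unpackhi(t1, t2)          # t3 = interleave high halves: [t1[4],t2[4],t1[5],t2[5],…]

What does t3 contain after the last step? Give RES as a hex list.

→ t0 |bd|f7|ae|1f|d4|ca|a5|dc|
→ t1 |d4|ca|a5|dc|bd|f7|ae|1f|
→ t2 |87|d4|42|ca|8f|a5|e2|dc|
→ t3 |bd|8f|f7|a5|ae|e2|1f|dc|

RES = [ 0xbd  0x8f  0xf7  0xa5  0xae  0xe2  0x1f  0xdc ]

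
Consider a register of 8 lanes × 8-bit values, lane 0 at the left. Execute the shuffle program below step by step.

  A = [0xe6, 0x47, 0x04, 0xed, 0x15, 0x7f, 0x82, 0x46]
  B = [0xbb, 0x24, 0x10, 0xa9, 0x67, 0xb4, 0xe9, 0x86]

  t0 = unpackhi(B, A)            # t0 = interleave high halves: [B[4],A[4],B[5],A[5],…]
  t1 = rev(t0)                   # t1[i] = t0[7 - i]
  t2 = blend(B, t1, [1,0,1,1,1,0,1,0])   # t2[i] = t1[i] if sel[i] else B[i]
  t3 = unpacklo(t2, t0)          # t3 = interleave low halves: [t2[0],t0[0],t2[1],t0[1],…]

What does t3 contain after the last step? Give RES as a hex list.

→ t0 |67|15|b4|7f|e9|82|86|46|
→ t1 |46|86|82|e9|7f|b4|15|67|
→ t2 |46|24|82|e9|7f|b4|15|86|
→ t3 |46|67|24|15|82|b4|e9|7f|

RES = [ 0x46  0x67  0x24  0x15  0x82  0xb4  0xe9  0x7f ]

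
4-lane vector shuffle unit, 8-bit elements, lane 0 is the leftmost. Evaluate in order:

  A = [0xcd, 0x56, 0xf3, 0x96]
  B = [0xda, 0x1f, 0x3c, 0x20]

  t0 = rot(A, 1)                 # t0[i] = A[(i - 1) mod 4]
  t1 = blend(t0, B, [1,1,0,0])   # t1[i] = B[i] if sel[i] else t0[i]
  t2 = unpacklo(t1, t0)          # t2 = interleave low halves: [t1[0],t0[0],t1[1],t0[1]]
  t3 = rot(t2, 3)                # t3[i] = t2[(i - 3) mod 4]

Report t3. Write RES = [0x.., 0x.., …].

  t0: 96 cd 56 f3
  t1: da 1f 56 f3
  t2: da 96 1f cd
  t3: 96 1f cd da

RES = [ 0x96  0x1f  0xcd  0xda ]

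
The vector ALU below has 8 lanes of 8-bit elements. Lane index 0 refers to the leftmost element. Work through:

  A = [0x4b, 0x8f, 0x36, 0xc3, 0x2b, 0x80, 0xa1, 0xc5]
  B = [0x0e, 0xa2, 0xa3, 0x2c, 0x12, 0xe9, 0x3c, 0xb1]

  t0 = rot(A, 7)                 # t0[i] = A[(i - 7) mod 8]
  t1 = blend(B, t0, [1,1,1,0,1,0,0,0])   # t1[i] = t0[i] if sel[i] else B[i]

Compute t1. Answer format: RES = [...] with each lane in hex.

RES = [0x8f, 0x36, 0xc3, 0x2c, 0x80, 0xe9, 0x3c, 0xb1]

t0 = [0x8f, 0x36, 0xc3, 0x2b, 0x80, 0xa1, 0xc5, 0x4b]
t1 = [0x8f, 0x36, 0xc3, 0x2c, 0x80, 0xe9, 0x3c, 0xb1]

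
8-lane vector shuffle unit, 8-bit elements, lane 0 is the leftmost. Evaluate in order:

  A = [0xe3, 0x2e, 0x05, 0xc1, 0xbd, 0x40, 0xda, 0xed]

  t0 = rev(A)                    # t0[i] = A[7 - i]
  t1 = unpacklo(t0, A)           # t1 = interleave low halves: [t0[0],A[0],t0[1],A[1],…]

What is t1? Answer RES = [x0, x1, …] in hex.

  t0: ed da 40 bd c1 05 2e e3
  t1: ed e3 da 2e 40 05 bd c1

RES = [ 0xed  0xe3  0xda  0x2e  0x40  0x05  0xbd  0xc1 ]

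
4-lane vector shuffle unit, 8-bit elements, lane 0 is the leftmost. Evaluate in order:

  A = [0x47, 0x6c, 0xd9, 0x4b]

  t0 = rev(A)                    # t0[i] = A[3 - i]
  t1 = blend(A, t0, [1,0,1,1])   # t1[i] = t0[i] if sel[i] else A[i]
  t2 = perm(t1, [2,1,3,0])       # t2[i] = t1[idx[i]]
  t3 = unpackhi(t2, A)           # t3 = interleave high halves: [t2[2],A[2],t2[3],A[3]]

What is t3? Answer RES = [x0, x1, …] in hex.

RES = [0x47, 0xd9, 0x4b, 0x4b]

  t0: 4b d9 6c 47
  t1: 4b 6c 6c 47
  t2: 6c 6c 47 4b
  t3: 47 d9 4b 4b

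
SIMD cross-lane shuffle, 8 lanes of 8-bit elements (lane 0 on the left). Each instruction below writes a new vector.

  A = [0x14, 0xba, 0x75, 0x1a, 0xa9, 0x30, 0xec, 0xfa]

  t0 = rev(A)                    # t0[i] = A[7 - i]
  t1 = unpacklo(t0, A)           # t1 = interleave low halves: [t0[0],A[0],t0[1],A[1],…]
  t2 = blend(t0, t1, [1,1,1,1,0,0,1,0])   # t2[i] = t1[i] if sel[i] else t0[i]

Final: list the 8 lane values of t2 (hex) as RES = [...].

RES = [ 0xfa  0x14  0xec  0xba  0x1a  0x75  0xa9  0x14 ]

→ t0 |fa|ec|30|a9|1a|75|ba|14|
→ t1 |fa|14|ec|ba|30|75|a9|1a|
→ t2 |fa|14|ec|ba|1a|75|a9|14|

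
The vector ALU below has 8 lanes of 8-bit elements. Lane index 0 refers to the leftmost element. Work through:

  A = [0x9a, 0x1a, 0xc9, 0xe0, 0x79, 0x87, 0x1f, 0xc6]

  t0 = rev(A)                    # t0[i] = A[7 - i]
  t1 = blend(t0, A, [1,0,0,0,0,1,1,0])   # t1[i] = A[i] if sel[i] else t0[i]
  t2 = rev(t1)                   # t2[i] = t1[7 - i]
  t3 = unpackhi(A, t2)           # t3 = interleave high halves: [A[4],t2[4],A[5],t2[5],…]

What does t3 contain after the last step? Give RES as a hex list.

→ t0 |c6|1f|87|79|e0|c9|1a|9a|
→ t1 |9a|1f|87|79|e0|87|1f|9a|
→ t2 |9a|1f|87|e0|79|87|1f|9a|
→ t3 |79|79|87|87|1f|1f|c6|9a|

RES = [0x79, 0x79, 0x87, 0x87, 0x1f, 0x1f, 0xc6, 0x9a]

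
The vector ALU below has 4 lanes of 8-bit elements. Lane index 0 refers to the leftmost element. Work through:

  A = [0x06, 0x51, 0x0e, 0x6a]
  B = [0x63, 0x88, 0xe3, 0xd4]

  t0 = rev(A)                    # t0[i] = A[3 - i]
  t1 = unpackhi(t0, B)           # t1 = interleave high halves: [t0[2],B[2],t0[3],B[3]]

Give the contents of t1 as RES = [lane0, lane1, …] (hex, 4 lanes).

  t0: 6a 0e 51 06
  t1: 51 e3 06 d4

RES = [0x51, 0xe3, 0x06, 0xd4]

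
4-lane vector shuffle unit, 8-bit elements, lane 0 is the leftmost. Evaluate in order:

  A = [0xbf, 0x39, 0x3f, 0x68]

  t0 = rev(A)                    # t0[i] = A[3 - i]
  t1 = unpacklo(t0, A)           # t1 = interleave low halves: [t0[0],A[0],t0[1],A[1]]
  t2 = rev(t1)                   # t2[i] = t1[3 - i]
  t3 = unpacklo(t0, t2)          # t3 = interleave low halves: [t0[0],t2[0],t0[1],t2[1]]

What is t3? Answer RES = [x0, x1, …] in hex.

→ t0 |68|3f|39|bf|
→ t1 |68|bf|3f|39|
→ t2 |39|3f|bf|68|
→ t3 |68|39|3f|3f|

RES = [0x68, 0x39, 0x3f, 0x3f]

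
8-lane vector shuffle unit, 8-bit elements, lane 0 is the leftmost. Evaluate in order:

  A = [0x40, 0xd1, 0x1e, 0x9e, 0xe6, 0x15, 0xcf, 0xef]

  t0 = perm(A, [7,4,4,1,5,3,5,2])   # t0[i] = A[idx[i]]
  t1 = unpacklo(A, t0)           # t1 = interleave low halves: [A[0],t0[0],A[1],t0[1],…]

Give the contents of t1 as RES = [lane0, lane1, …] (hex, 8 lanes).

→ t0 |ef|e6|e6|d1|15|9e|15|1e|
→ t1 |40|ef|d1|e6|1e|e6|9e|d1|

RES = [0x40, 0xef, 0xd1, 0xe6, 0x1e, 0xe6, 0x9e, 0xd1]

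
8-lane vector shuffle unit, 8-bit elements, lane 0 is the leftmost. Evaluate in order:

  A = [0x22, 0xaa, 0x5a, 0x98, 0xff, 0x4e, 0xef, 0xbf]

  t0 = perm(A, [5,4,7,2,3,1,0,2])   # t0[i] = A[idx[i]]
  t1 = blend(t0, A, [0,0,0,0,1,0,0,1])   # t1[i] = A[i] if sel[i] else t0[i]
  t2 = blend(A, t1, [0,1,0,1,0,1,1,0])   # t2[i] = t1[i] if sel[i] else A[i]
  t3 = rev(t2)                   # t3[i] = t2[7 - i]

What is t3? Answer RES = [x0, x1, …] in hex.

→ t0 |4e|ff|bf|5a|98|aa|22|5a|
→ t1 |4e|ff|bf|5a|ff|aa|22|bf|
→ t2 |22|ff|5a|5a|ff|aa|22|bf|
→ t3 |bf|22|aa|ff|5a|5a|ff|22|

RES = [0xbf, 0x22, 0xaa, 0xff, 0x5a, 0x5a, 0xff, 0x22]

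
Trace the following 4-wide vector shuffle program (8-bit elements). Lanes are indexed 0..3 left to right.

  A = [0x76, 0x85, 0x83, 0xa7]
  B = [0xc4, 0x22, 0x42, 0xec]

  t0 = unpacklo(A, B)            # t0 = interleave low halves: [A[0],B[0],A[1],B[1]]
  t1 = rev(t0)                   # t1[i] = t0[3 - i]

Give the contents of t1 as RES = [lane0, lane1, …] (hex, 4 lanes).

RES = [ 0x22  0x85  0xc4  0x76 ]

  t0: 76 c4 85 22
  t1: 22 85 c4 76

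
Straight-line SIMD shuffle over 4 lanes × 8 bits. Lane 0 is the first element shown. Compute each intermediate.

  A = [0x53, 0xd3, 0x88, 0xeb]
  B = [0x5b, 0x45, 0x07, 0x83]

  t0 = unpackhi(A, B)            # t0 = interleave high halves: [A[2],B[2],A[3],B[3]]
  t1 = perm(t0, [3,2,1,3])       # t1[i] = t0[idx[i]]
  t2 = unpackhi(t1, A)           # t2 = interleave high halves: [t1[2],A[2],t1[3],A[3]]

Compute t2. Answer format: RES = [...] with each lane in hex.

  t0: 88 07 eb 83
  t1: 83 eb 07 83
  t2: 07 88 83 eb

RES = [ 0x07  0x88  0x83  0xeb ]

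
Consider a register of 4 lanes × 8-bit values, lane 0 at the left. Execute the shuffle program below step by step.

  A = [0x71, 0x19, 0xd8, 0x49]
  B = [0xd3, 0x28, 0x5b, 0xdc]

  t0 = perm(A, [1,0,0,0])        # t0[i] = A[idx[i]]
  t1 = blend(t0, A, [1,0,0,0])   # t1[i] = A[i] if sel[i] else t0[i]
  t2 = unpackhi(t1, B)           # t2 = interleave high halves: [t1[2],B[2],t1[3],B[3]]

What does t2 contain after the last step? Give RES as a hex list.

RES = [0x71, 0x5b, 0x71, 0xdc]

  t0: 19 71 71 71
  t1: 71 71 71 71
  t2: 71 5b 71 dc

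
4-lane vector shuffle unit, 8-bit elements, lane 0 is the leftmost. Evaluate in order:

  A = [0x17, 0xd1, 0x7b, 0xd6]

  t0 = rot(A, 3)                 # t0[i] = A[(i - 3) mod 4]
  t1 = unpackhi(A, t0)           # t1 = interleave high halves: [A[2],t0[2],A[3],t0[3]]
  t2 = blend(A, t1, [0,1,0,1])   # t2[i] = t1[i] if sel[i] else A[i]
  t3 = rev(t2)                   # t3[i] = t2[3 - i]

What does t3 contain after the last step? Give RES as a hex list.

RES = [0x17, 0x7b, 0xd6, 0x17]

t0 = [0xd1, 0x7b, 0xd6, 0x17]
t1 = [0x7b, 0xd6, 0xd6, 0x17]
t2 = [0x17, 0xd6, 0x7b, 0x17]
t3 = [0x17, 0x7b, 0xd6, 0x17]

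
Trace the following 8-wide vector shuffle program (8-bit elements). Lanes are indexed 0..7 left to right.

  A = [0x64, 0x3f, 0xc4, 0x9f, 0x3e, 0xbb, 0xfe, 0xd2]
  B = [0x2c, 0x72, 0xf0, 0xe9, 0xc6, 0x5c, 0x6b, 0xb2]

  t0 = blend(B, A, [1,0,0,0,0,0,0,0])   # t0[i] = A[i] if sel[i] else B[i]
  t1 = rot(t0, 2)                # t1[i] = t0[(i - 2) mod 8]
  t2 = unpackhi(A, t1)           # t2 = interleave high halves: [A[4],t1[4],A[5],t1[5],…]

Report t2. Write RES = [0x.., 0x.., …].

t0 = [0x64, 0x72, 0xf0, 0xe9, 0xc6, 0x5c, 0x6b, 0xb2]
t1 = [0x6b, 0xb2, 0x64, 0x72, 0xf0, 0xe9, 0xc6, 0x5c]
t2 = [0x3e, 0xf0, 0xbb, 0xe9, 0xfe, 0xc6, 0xd2, 0x5c]

RES = [0x3e, 0xf0, 0xbb, 0xe9, 0xfe, 0xc6, 0xd2, 0x5c]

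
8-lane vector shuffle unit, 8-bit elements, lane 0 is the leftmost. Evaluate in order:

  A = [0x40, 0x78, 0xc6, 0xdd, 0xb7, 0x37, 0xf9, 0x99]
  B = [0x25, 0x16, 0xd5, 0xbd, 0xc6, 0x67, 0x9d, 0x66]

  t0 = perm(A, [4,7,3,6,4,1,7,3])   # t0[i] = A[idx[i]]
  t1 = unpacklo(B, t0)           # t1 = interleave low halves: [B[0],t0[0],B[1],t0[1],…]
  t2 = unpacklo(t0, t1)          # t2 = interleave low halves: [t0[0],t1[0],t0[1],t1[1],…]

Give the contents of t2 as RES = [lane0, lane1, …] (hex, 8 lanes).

RES = [0xb7, 0x25, 0x99, 0xb7, 0xdd, 0x16, 0xf9, 0x99]

  t0: b7 99 dd f9 b7 78 99 dd
  t1: 25 b7 16 99 d5 dd bd f9
  t2: b7 25 99 b7 dd 16 f9 99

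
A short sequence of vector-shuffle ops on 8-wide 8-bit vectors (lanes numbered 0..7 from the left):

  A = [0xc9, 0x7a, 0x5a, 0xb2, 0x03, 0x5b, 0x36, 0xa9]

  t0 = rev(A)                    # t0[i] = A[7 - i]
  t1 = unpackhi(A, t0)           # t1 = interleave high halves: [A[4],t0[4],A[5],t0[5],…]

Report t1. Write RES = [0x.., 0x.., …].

  t0: a9 36 5b 03 b2 5a 7a c9
  t1: 03 b2 5b 5a 36 7a a9 c9

RES = [ 0x03  0xb2  0x5b  0x5a  0x36  0x7a  0xa9  0xc9 ]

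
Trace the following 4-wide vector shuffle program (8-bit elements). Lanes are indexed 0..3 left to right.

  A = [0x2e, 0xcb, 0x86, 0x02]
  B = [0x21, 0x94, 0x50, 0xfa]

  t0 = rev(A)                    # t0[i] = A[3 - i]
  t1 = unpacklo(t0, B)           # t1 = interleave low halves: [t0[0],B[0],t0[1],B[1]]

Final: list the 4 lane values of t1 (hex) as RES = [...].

  t0: 02 86 cb 2e
  t1: 02 21 86 94

RES = [ 0x02  0x21  0x86  0x94 ]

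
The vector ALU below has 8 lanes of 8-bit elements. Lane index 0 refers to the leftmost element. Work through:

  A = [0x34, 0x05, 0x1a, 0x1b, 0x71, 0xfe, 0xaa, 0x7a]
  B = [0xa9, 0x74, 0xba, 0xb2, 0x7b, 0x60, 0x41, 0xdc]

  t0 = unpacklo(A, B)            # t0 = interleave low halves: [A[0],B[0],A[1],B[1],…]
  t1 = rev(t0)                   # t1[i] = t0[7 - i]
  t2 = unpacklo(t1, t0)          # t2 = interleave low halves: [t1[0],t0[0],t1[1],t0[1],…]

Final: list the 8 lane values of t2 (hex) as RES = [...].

→ t0 |34|a9|05|74|1a|ba|1b|b2|
→ t1 |b2|1b|ba|1a|74|05|a9|34|
→ t2 |b2|34|1b|a9|ba|05|1a|74|

RES = [0xb2, 0x34, 0x1b, 0xa9, 0xba, 0x05, 0x1a, 0x74]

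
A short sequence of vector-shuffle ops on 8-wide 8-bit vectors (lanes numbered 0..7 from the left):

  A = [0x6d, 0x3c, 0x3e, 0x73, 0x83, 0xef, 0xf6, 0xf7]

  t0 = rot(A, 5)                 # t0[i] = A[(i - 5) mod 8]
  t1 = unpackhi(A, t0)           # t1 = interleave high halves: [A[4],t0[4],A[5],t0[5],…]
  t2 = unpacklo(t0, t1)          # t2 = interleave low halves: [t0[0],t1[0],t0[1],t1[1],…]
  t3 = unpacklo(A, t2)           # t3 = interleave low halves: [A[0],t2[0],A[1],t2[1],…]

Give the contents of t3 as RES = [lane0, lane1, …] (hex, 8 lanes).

  t0: 73 83 ef f6 f7 6d 3c 3e
  t1: 83 f7 ef 6d f6 3c f7 3e
  t2: 73 83 83 f7 ef ef f6 6d
  t3: 6d 73 3c 83 3e 83 73 f7

RES = [0x6d, 0x73, 0x3c, 0x83, 0x3e, 0x83, 0x73, 0xf7]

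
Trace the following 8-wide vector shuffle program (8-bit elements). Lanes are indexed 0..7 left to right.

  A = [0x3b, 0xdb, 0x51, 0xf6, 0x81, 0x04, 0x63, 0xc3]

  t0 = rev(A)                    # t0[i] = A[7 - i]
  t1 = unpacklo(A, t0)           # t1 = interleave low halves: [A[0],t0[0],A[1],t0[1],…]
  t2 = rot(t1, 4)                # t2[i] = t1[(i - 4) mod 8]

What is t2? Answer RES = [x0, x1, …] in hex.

t0 = [0xc3, 0x63, 0x04, 0x81, 0xf6, 0x51, 0xdb, 0x3b]
t1 = [0x3b, 0xc3, 0xdb, 0x63, 0x51, 0x04, 0xf6, 0x81]
t2 = [0x51, 0x04, 0xf6, 0x81, 0x3b, 0xc3, 0xdb, 0x63]

RES = [ 0x51  0x04  0xf6  0x81  0x3b  0xc3  0xdb  0x63 ]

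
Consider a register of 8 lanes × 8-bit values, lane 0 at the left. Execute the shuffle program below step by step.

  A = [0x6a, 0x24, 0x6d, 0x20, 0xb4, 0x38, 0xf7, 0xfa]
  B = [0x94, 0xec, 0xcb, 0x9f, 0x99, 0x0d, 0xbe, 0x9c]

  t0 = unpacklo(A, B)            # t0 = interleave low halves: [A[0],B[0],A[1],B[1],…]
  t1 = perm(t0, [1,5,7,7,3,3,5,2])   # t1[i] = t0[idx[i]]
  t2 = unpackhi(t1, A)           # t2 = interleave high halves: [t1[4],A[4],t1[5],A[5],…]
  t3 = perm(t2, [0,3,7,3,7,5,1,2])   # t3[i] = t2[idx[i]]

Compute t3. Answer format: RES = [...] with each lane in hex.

RES = [0xec, 0x38, 0xfa, 0x38, 0xfa, 0xf7, 0xb4, 0xec]

t0 = [0x6a, 0x94, 0x24, 0xec, 0x6d, 0xcb, 0x20, 0x9f]
t1 = [0x94, 0xcb, 0x9f, 0x9f, 0xec, 0xec, 0xcb, 0x24]
t2 = [0xec, 0xb4, 0xec, 0x38, 0xcb, 0xf7, 0x24, 0xfa]
t3 = [0xec, 0x38, 0xfa, 0x38, 0xfa, 0xf7, 0xb4, 0xec]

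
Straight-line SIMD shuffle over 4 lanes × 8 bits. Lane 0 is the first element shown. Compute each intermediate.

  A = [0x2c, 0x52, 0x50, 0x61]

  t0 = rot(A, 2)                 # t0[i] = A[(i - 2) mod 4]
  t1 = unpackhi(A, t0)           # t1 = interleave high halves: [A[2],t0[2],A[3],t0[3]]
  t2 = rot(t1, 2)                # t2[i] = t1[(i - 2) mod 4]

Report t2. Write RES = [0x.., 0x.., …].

RES = [0x61, 0x52, 0x50, 0x2c]

  t0: 50 61 2c 52
  t1: 50 2c 61 52
  t2: 61 52 50 2c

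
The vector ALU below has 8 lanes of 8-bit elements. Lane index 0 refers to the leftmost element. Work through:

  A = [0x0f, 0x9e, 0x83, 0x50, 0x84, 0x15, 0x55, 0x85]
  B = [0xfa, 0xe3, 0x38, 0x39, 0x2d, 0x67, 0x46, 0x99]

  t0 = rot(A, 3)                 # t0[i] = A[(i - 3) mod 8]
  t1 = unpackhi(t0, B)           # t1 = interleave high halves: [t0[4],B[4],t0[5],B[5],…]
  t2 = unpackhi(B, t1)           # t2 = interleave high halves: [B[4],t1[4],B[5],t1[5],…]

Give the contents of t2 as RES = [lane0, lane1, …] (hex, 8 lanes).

t0 = [0x15, 0x55, 0x85, 0x0f, 0x9e, 0x83, 0x50, 0x84]
t1 = [0x9e, 0x2d, 0x83, 0x67, 0x50, 0x46, 0x84, 0x99]
t2 = [0x2d, 0x50, 0x67, 0x46, 0x46, 0x84, 0x99, 0x99]

RES = [0x2d, 0x50, 0x67, 0x46, 0x46, 0x84, 0x99, 0x99]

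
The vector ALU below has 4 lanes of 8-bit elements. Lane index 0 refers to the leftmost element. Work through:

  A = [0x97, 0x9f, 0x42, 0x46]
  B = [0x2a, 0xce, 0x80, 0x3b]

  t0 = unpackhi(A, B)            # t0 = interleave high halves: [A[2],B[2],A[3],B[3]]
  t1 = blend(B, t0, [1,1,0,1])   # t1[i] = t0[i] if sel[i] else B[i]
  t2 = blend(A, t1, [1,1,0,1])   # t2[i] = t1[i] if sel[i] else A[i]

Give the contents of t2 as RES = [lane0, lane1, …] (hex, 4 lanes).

→ t0 |42|80|46|3b|
→ t1 |42|80|80|3b|
→ t2 |42|80|42|3b|

RES = [ 0x42  0x80  0x42  0x3b ]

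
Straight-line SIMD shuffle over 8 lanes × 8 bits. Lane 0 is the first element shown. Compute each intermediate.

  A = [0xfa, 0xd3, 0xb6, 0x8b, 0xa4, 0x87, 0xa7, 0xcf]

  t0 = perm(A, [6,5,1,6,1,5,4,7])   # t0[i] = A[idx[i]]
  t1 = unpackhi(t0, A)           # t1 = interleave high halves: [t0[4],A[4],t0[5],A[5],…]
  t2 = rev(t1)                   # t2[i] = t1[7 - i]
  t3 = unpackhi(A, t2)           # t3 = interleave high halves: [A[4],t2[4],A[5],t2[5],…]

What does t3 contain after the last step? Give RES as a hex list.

RES = [0xa4, 0x87, 0x87, 0x87, 0xa7, 0xa4, 0xcf, 0xd3]

t0 = [0xa7, 0x87, 0xd3, 0xa7, 0xd3, 0x87, 0xa4, 0xcf]
t1 = [0xd3, 0xa4, 0x87, 0x87, 0xa4, 0xa7, 0xcf, 0xcf]
t2 = [0xcf, 0xcf, 0xa7, 0xa4, 0x87, 0x87, 0xa4, 0xd3]
t3 = [0xa4, 0x87, 0x87, 0x87, 0xa7, 0xa4, 0xcf, 0xd3]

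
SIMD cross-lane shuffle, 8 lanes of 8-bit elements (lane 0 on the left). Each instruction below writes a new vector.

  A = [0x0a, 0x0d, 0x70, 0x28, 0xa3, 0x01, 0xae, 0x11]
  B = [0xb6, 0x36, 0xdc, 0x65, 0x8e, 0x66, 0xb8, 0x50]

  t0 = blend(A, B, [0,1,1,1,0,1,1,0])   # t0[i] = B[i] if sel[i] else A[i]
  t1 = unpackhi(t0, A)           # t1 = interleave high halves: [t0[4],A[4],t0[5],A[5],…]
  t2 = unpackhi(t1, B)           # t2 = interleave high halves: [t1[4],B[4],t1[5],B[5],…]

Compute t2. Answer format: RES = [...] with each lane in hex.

RES = [0xb8, 0x8e, 0xae, 0x66, 0x11, 0xb8, 0x11, 0x50]

  t0: 0a 36 dc 65 a3 66 b8 11
  t1: a3 a3 66 01 b8 ae 11 11
  t2: b8 8e ae 66 11 b8 11 50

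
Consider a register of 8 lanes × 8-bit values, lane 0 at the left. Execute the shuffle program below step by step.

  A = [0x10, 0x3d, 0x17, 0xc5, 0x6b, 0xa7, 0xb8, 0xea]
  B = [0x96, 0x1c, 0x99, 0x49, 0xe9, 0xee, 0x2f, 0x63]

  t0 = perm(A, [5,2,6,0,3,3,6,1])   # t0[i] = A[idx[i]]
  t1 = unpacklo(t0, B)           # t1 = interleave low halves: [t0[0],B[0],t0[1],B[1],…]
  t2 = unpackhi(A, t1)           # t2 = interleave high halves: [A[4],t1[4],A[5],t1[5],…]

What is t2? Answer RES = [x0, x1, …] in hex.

→ t0 |a7|17|b8|10|c5|c5|b8|3d|
→ t1 |a7|96|17|1c|b8|99|10|49|
→ t2 |6b|b8|a7|99|b8|10|ea|49|

RES = [ 0x6b  0xb8  0xa7  0x99  0xb8  0x10  0xea  0x49 ]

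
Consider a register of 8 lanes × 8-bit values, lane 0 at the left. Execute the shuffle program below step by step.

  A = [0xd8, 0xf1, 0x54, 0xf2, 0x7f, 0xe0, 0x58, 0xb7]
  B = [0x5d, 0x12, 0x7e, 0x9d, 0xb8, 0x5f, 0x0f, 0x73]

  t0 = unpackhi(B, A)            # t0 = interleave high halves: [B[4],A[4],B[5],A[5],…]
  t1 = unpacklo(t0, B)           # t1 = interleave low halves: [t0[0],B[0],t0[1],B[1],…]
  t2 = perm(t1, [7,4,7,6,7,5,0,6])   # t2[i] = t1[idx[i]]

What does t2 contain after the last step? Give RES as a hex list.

→ t0 |b8|7f|5f|e0|0f|58|73|b7|
→ t1 |b8|5d|7f|12|5f|7e|e0|9d|
→ t2 |9d|5f|9d|e0|9d|7e|b8|e0|

RES = [ 0x9d  0x5f  0x9d  0xe0  0x9d  0x7e  0xb8  0xe0 ]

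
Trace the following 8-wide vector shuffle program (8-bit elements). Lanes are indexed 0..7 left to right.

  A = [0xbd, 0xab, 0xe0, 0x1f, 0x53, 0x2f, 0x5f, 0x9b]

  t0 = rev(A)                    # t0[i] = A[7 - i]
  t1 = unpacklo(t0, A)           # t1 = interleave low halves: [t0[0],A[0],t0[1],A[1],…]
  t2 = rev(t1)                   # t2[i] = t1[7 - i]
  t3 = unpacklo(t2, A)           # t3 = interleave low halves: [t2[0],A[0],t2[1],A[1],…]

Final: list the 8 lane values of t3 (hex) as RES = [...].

RES = [ 0x1f  0xbd  0x53  0xab  0xe0  0xe0  0x2f  0x1f ]

t0 = [0x9b, 0x5f, 0x2f, 0x53, 0x1f, 0xe0, 0xab, 0xbd]
t1 = [0x9b, 0xbd, 0x5f, 0xab, 0x2f, 0xe0, 0x53, 0x1f]
t2 = [0x1f, 0x53, 0xe0, 0x2f, 0xab, 0x5f, 0xbd, 0x9b]
t3 = [0x1f, 0xbd, 0x53, 0xab, 0xe0, 0xe0, 0x2f, 0x1f]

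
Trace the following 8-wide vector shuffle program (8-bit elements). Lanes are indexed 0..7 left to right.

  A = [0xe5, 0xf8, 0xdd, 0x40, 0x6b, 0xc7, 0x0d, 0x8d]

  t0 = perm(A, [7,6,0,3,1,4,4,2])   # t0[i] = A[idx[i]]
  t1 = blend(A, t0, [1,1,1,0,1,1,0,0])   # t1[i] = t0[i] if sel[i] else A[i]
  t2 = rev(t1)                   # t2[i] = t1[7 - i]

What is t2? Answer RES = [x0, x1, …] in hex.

RES = [0x8d, 0x0d, 0x6b, 0xf8, 0x40, 0xe5, 0x0d, 0x8d]

t0 = [0x8d, 0x0d, 0xe5, 0x40, 0xf8, 0x6b, 0x6b, 0xdd]
t1 = [0x8d, 0x0d, 0xe5, 0x40, 0xf8, 0x6b, 0x0d, 0x8d]
t2 = [0x8d, 0x0d, 0x6b, 0xf8, 0x40, 0xe5, 0x0d, 0x8d]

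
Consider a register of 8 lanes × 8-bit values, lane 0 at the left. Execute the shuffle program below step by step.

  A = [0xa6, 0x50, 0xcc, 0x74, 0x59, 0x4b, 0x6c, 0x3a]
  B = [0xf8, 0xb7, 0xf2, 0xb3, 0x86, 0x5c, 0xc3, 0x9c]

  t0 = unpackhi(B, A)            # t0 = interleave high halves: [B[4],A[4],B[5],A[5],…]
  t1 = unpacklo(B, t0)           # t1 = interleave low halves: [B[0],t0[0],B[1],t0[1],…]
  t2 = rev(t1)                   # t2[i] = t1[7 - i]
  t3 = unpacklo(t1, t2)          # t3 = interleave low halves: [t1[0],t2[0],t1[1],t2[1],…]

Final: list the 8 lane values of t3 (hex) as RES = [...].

RES = [ 0xf8  0x4b  0x86  0xb3  0xb7  0x5c  0x59  0xf2 ]

t0 = [0x86, 0x59, 0x5c, 0x4b, 0xc3, 0x6c, 0x9c, 0x3a]
t1 = [0xf8, 0x86, 0xb7, 0x59, 0xf2, 0x5c, 0xb3, 0x4b]
t2 = [0x4b, 0xb3, 0x5c, 0xf2, 0x59, 0xb7, 0x86, 0xf8]
t3 = [0xf8, 0x4b, 0x86, 0xb3, 0xb7, 0x5c, 0x59, 0xf2]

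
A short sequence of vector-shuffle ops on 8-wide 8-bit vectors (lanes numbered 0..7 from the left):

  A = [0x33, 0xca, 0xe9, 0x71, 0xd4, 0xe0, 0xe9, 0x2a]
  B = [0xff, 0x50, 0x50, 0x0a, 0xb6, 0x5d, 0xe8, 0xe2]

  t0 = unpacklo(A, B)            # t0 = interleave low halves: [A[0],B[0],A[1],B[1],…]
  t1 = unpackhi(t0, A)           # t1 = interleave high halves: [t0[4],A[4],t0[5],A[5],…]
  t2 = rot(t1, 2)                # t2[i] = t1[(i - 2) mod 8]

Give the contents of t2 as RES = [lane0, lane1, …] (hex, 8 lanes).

RES = [0x0a, 0x2a, 0xe9, 0xd4, 0x50, 0xe0, 0x71, 0xe9]

  t0: 33 ff ca 50 e9 50 71 0a
  t1: e9 d4 50 e0 71 e9 0a 2a
  t2: 0a 2a e9 d4 50 e0 71 e9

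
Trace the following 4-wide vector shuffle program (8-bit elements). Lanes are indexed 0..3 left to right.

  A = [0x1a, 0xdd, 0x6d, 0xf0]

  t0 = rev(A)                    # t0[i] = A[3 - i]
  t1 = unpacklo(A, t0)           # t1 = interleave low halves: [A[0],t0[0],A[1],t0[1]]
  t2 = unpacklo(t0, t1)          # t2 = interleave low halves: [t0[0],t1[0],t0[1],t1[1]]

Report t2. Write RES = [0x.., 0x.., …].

RES = [ 0xf0  0x1a  0x6d  0xf0 ]

→ t0 |f0|6d|dd|1a|
→ t1 |1a|f0|dd|6d|
→ t2 |f0|1a|6d|f0|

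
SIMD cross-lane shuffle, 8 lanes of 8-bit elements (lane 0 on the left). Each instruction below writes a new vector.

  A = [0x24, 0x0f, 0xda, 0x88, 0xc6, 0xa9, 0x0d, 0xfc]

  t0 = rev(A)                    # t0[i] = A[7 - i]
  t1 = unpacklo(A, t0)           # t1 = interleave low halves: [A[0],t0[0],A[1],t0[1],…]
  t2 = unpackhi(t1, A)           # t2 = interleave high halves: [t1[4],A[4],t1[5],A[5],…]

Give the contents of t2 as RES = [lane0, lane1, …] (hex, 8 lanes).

t0 = [0xfc, 0x0d, 0xa9, 0xc6, 0x88, 0xda, 0x0f, 0x24]
t1 = [0x24, 0xfc, 0x0f, 0x0d, 0xda, 0xa9, 0x88, 0xc6]
t2 = [0xda, 0xc6, 0xa9, 0xa9, 0x88, 0x0d, 0xc6, 0xfc]

RES = [ 0xda  0xc6  0xa9  0xa9  0x88  0x0d  0xc6  0xfc ]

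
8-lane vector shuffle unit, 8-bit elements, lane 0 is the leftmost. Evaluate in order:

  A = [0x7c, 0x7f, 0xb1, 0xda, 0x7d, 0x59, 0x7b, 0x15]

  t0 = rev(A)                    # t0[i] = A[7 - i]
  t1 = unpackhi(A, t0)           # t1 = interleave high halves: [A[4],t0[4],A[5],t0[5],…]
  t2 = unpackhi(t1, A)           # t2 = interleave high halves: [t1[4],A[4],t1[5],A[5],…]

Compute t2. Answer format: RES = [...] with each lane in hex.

→ t0 |15|7b|59|7d|da|b1|7f|7c|
→ t1 |7d|da|59|b1|7b|7f|15|7c|
→ t2 |7b|7d|7f|59|15|7b|7c|15|

RES = [0x7b, 0x7d, 0x7f, 0x59, 0x15, 0x7b, 0x7c, 0x15]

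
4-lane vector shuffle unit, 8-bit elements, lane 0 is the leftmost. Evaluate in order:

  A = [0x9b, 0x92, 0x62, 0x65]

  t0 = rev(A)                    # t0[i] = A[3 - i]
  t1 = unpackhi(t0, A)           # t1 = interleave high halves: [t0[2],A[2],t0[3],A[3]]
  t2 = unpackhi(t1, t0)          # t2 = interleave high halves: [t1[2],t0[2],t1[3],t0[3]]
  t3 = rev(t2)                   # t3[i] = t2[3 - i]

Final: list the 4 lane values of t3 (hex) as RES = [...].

RES = [ 0x9b  0x65  0x92  0x9b ]

t0 = [0x65, 0x62, 0x92, 0x9b]
t1 = [0x92, 0x62, 0x9b, 0x65]
t2 = [0x9b, 0x92, 0x65, 0x9b]
t3 = [0x9b, 0x65, 0x92, 0x9b]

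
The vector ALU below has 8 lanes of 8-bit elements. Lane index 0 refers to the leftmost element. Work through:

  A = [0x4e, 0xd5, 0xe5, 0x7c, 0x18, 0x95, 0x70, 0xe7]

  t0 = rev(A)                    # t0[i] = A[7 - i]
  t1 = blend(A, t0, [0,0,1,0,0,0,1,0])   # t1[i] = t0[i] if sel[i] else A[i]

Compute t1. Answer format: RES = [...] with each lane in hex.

RES = [ 0x4e  0xd5  0x95  0x7c  0x18  0x95  0xd5  0xe7 ]

t0 = [0xe7, 0x70, 0x95, 0x18, 0x7c, 0xe5, 0xd5, 0x4e]
t1 = [0x4e, 0xd5, 0x95, 0x7c, 0x18, 0x95, 0xd5, 0xe7]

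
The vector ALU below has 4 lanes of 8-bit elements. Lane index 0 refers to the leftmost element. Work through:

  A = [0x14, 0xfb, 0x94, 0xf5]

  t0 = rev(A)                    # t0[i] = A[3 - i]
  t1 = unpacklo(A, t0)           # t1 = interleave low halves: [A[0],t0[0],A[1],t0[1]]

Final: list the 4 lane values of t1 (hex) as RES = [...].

RES = [0x14, 0xf5, 0xfb, 0x94]

→ t0 |f5|94|fb|14|
→ t1 |14|f5|fb|94|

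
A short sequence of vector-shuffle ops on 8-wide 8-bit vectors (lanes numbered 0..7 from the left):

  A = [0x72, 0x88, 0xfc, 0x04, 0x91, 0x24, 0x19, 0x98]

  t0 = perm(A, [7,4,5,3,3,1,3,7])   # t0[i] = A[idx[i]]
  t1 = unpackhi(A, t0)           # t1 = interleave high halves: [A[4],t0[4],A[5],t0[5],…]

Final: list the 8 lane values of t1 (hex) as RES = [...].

  t0: 98 91 24 04 04 88 04 98
  t1: 91 04 24 88 19 04 98 98

RES = [0x91, 0x04, 0x24, 0x88, 0x19, 0x04, 0x98, 0x98]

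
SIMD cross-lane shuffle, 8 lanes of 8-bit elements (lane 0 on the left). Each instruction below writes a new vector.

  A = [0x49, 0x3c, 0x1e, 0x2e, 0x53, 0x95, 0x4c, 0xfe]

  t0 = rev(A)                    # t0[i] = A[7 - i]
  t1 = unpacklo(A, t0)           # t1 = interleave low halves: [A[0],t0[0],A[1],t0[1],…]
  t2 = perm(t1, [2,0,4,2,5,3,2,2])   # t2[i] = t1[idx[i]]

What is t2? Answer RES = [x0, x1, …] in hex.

  t0: fe 4c 95 53 2e 1e 3c 49
  t1: 49 fe 3c 4c 1e 95 2e 53
  t2: 3c 49 1e 3c 95 4c 3c 3c

RES = [ 0x3c  0x49  0x1e  0x3c  0x95  0x4c  0x3c  0x3c ]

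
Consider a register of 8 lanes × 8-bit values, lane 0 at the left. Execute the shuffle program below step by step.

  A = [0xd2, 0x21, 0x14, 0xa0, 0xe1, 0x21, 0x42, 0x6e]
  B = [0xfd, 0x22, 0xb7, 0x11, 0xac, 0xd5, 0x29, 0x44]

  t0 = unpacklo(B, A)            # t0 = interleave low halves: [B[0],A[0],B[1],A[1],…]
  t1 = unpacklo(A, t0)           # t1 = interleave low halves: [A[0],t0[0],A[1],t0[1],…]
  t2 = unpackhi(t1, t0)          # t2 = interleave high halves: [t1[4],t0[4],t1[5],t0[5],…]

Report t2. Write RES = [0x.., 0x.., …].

  t0: fd d2 22 21 b7 14 11 a0
  t1: d2 fd 21 d2 14 22 a0 21
  t2: 14 b7 22 14 a0 11 21 a0

RES = [0x14, 0xb7, 0x22, 0x14, 0xa0, 0x11, 0x21, 0xa0]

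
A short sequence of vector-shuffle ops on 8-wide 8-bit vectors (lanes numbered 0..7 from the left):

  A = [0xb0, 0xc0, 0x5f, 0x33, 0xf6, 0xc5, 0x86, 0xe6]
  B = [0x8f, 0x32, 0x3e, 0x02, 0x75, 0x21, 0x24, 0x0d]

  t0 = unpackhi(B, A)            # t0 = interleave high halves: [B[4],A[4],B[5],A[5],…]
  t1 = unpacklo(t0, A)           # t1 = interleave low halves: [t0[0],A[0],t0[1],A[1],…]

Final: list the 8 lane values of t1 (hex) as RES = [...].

t0 = [0x75, 0xf6, 0x21, 0xc5, 0x24, 0x86, 0x0d, 0xe6]
t1 = [0x75, 0xb0, 0xf6, 0xc0, 0x21, 0x5f, 0xc5, 0x33]

RES = [ 0x75  0xb0  0xf6  0xc0  0x21  0x5f  0xc5  0x33 ]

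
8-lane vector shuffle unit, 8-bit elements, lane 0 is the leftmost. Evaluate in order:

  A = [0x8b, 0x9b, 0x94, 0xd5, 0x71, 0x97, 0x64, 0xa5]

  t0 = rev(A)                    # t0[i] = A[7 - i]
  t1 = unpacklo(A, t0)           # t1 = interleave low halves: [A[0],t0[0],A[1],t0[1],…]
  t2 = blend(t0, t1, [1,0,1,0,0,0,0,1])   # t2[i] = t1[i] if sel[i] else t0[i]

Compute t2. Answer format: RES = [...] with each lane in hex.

RES = [ 0x8b  0x64  0x9b  0x71  0xd5  0x94  0x9b  0x71 ]

  t0: a5 64 97 71 d5 94 9b 8b
  t1: 8b a5 9b 64 94 97 d5 71
  t2: 8b 64 9b 71 d5 94 9b 71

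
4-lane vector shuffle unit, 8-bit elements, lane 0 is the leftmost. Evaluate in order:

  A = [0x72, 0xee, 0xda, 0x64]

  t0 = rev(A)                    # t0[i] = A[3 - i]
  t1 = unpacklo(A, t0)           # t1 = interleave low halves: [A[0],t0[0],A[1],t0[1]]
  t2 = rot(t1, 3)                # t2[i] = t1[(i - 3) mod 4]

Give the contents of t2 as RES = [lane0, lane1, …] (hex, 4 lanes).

t0 = [0x64, 0xda, 0xee, 0x72]
t1 = [0x72, 0x64, 0xee, 0xda]
t2 = [0x64, 0xee, 0xda, 0x72]

RES = [ 0x64  0xee  0xda  0x72 ]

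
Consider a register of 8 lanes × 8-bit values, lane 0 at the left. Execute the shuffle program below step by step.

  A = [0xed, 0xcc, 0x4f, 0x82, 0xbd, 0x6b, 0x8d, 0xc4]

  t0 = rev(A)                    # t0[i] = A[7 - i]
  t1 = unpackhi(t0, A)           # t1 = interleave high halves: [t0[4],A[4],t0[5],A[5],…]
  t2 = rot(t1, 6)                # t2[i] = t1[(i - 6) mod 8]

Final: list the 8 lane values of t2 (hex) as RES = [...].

t0 = [0xc4, 0x8d, 0x6b, 0xbd, 0x82, 0x4f, 0xcc, 0xed]
t1 = [0x82, 0xbd, 0x4f, 0x6b, 0xcc, 0x8d, 0xed, 0xc4]
t2 = [0x4f, 0x6b, 0xcc, 0x8d, 0xed, 0xc4, 0x82, 0xbd]

RES = [0x4f, 0x6b, 0xcc, 0x8d, 0xed, 0xc4, 0x82, 0xbd]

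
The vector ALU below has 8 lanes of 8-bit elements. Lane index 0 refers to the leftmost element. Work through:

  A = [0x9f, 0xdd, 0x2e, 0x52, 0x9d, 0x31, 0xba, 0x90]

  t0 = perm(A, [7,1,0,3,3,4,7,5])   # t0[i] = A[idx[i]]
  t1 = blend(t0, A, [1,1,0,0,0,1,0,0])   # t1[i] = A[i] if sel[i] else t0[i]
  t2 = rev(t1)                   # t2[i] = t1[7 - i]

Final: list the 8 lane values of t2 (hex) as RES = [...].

→ t0 |90|dd|9f|52|52|9d|90|31|
→ t1 |9f|dd|9f|52|52|31|90|31|
→ t2 |31|90|31|52|52|9f|dd|9f|

RES = [ 0x31  0x90  0x31  0x52  0x52  0x9f  0xdd  0x9f ]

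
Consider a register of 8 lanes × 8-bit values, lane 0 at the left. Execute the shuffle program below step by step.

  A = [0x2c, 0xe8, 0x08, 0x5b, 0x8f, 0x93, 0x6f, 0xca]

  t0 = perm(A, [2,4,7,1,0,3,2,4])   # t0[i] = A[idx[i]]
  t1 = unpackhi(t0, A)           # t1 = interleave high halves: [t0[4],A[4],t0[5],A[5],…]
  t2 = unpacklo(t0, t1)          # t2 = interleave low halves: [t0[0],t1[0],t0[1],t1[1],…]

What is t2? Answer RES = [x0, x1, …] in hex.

  t0: 08 8f ca e8 2c 5b 08 8f
  t1: 2c 8f 5b 93 08 6f 8f ca
  t2: 08 2c 8f 8f ca 5b e8 93

RES = [0x08, 0x2c, 0x8f, 0x8f, 0xca, 0x5b, 0xe8, 0x93]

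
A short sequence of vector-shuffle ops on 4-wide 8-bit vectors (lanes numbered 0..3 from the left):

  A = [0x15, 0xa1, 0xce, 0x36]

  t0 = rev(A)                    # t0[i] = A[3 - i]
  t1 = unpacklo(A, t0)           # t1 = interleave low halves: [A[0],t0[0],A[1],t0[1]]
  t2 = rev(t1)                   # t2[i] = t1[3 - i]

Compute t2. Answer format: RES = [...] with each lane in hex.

t0 = [0x36, 0xce, 0xa1, 0x15]
t1 = [0x15, 0x36, 0xa1, 0xce]
t2 = [0xce, 0xa1, 0x36, 0x15]

RES = [ 0xce  0xa1  0x36  0x15 ]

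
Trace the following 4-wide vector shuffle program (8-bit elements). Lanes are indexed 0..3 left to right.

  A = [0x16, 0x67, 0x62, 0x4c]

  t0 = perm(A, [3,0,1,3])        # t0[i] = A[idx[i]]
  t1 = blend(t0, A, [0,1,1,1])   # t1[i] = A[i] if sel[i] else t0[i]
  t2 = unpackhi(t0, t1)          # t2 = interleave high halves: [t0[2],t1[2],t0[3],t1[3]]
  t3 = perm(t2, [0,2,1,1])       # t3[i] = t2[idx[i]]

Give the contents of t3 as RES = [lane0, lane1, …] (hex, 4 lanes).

t0 = [0x4c, 0x16, 0x67, 0x4c]
t1 = [0x4c, 0x67, 0x62, 0x4c]
t2 = [0x67, 0x62, 0x4c, 0x4c]
t3 = [0x67, 0x4c, 0x62, 0x62]

RES = [ 0x67  0x4c  0x62  0x62 ]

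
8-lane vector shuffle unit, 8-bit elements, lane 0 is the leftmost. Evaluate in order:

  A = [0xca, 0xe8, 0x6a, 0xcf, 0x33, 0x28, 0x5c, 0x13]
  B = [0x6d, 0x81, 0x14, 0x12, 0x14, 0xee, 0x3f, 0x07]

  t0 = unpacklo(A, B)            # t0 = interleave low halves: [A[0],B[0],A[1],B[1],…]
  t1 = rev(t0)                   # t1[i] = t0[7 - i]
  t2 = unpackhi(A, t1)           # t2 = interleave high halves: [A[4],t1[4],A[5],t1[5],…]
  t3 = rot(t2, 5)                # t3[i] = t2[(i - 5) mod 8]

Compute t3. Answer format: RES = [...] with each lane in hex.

→ t0 |ca|6d|e8|81|6a|14|cf|12|
→ t1 |12|cf|14|6a|81|e8|6d|ca|
→ t2 |33|81|28|e8|5c|6d|13|ca|
→ t3 |e8|5c|6d|13|ca|33|81|28|

RES = [0xe8, 0x5c, 0x6d, 0x13, 0xca, 0x33, 0x81, 0x28]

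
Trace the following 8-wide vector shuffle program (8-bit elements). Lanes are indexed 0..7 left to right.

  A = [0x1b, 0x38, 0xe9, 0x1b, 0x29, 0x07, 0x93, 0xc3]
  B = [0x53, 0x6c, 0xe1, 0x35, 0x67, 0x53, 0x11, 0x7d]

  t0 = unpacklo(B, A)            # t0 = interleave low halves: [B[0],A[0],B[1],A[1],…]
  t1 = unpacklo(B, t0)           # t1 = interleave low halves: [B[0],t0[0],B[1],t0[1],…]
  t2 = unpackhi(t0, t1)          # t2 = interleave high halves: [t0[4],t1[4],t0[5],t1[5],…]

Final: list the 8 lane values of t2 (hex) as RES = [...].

  t0: 53 1b 6c 38 e1 e9 35 1b
  t1: 53 53 6c 1b e1 6c 35 38
  t2: e1 e1 e9 6c 35 35 1b 38

RES = [ 0xe1  0xe1  0xe9  0x6c  0x35  0x35  0x1b  0x38 ]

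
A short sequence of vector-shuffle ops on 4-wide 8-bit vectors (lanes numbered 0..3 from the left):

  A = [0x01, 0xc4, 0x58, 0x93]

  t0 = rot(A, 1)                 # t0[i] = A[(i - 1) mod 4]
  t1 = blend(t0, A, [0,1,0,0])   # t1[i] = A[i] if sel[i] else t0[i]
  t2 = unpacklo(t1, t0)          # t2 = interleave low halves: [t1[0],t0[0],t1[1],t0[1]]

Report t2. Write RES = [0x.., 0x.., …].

  t0: 93 01 c4 58
  t1: 93 c4 c4 58
  t2: 93 93 c4 01

RES = [ 0x93  0x93  0xc4  0x01 ]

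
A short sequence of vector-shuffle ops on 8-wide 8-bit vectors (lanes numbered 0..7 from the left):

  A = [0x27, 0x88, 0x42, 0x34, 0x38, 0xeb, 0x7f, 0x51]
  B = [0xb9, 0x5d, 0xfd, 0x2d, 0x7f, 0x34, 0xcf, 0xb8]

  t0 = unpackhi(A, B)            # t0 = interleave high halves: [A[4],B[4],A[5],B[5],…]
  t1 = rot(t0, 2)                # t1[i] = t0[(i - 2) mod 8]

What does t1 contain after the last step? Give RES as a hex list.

RES = [ 0x51  0xb8  0x38  0x7f  0xeb  0x34  0x7f  0xcf ]

→ t0 |38|7f|eb|34|7f|cf|51|b8|
→ t1 |51|b8|38|7f|eb|34|7f|cf|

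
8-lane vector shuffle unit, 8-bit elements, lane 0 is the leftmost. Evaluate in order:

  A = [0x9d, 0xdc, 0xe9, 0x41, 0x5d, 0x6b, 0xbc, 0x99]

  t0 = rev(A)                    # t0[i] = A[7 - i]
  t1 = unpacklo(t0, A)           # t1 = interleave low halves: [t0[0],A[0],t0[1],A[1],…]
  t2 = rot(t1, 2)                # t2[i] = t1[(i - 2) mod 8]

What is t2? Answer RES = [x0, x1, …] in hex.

RES = [ 0x5d  0x41  0x99  0x9d  0xbc  0xdc  0x6b  0xe9 ]

  t0: 99 bc 6b 5d 41 e9 dc 9d
  t1: 99 9d bc dc 6b e9 5d 41
  t2: 5d 41 99 9d bc dc 6b e9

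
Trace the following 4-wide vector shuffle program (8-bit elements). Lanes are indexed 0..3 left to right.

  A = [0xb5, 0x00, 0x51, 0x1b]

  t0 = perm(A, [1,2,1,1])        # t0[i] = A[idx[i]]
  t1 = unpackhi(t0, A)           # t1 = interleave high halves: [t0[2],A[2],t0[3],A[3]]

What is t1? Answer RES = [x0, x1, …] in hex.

RES = [0x00, 0x51, 0x00, 0x1b]

  t0: 00 51 00 00
  t1: 00 51 00 1b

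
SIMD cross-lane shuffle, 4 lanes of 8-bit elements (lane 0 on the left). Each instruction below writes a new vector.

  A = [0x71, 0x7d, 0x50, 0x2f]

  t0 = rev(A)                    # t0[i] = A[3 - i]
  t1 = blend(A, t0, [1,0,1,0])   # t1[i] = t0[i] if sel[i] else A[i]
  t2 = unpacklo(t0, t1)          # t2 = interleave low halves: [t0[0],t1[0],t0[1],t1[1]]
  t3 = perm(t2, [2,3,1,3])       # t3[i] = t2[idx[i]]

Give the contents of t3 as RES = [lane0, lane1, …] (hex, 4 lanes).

t0 = [0x2f, 0x50, 0x7d, 0x71]
t1 = [0x2f, 0x7d, 0x7d, 0x2f]
t2 = [0x2f, 0x2f, 0x50, 0x7d]
t3 = [0x50, 0x7d, 0x2f, 0x7d]

RES = [0x50, 0x7d, 0x2f, 0x7d]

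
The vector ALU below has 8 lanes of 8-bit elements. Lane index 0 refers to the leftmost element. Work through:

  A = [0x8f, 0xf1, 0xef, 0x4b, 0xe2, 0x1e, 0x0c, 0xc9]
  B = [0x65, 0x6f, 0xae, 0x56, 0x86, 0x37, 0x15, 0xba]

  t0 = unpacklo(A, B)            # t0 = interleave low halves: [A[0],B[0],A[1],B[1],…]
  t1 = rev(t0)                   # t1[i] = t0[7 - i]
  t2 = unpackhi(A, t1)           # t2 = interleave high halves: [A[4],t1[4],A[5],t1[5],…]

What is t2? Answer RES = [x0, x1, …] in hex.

t0 = [0x8f, 0x65, 0xf1, 0x6f, 0xef, 0xae, 0x4b, 0x56]
t1 = [0x56, 0x4b, 0xae, 0xef, 0x6f, 0xf1, 0x65, 0x8f]
t2 = [0xe2, 0x6f, 0x1e, 0xf1, 0x0c, 0x65, 0xc9, 0x8f]

RES = [ 0xe2  0x6f  0x1e  0xf1  0x0c  0x65  0xc9  0x8f ]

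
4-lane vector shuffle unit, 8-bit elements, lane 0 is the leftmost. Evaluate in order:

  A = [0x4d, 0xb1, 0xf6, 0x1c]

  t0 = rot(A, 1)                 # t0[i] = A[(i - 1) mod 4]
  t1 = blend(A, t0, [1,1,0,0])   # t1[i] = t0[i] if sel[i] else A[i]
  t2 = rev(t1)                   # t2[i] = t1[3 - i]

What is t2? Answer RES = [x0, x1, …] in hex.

→ t0 |1c|4d|b1|f6|
→ t1 |1c|4d|f6|1c|
→ t2 |1c|f6|4d|1c|

RES = [ 0x1c  0xf6  0x4d  0x1c ]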